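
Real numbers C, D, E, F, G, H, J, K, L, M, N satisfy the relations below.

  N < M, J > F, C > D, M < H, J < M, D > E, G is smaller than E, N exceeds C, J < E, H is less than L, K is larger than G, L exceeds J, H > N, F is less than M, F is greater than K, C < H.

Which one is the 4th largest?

The consecutive relations fix a unique order: G < K < F < J < E < D < C < N < M < H < L.
Counting 4 from the largest end gives N.

N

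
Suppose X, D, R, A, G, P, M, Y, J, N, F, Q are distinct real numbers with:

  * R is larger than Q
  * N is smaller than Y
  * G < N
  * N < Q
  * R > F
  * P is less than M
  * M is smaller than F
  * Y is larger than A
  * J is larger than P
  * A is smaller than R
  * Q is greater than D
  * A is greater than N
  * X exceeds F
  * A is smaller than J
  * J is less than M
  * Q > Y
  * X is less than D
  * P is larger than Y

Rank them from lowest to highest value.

G < N < A < Y < P < J < M < F < X < D < Q < R

The consecutive links are each given: G < N; N < A; A < Y; Y < P; P < J; J < M; M < F; F < X; X < D; D < Q; Q < R.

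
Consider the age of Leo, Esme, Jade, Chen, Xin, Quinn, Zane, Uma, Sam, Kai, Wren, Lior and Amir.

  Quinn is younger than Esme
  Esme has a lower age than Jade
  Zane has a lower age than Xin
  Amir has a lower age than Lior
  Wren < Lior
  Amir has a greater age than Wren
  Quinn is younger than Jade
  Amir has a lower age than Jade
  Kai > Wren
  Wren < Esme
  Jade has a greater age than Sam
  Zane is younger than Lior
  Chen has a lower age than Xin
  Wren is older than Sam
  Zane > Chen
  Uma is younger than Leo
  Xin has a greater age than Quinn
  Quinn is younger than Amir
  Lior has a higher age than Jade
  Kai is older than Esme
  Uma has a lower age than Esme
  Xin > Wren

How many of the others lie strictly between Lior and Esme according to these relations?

1

Chaining upward from Esme reaches: Jade, Kai.
Chaining downward from Lior reaches: Uma, Quinn, Sam, Wren, Amir, Jade, Chen, Zane.
Strictly between Esme and Lior are those in both lists: Jade — 1 element.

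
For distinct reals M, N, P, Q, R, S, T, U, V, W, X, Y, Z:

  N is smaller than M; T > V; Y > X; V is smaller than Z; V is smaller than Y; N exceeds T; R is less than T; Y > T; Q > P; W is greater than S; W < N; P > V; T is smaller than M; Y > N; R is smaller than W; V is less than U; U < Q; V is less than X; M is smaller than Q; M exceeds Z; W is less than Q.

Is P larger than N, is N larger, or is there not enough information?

undetermined

Following every chain through P: above P we get Q; below P we get V.
N is not reached, and no chain runs the other way from N to P.
So the given relations leave the order of P and N undetermined.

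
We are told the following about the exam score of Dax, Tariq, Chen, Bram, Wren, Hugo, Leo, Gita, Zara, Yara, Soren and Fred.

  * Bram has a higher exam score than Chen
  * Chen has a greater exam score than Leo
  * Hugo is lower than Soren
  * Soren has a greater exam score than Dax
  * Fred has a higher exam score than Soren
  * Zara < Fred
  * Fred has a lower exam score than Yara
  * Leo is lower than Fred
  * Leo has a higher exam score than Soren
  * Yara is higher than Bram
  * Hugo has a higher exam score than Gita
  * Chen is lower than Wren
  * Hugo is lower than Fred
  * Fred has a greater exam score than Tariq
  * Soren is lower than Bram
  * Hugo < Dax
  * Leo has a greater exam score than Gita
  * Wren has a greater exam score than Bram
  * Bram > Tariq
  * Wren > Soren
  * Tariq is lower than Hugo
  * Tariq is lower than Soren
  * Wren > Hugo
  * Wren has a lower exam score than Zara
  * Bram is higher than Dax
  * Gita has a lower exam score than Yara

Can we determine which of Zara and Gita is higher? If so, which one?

Zara

The relevant relations are Gita < Hugo; Hugo < Dax; Dax < Soren; Soren < Leo; Leo < Chen; Chen < Bram; Bram < Wren; Wren < Zara.
Together: Gita < Hugo < Dax < Soren < Leo < Chen < Bram < Wren < Zara.
So Zara is higher.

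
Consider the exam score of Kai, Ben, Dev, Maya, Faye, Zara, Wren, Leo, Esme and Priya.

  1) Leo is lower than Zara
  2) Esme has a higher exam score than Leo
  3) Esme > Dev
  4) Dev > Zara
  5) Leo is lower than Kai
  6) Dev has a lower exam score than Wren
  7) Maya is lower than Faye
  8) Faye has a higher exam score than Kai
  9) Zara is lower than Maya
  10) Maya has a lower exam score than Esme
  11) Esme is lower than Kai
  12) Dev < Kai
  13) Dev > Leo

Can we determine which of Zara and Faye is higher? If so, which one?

Zara < Maya < Esme < Kai < Faye, by transitivity through Maya, Esme, Kai.
So Faye is higher.

Faye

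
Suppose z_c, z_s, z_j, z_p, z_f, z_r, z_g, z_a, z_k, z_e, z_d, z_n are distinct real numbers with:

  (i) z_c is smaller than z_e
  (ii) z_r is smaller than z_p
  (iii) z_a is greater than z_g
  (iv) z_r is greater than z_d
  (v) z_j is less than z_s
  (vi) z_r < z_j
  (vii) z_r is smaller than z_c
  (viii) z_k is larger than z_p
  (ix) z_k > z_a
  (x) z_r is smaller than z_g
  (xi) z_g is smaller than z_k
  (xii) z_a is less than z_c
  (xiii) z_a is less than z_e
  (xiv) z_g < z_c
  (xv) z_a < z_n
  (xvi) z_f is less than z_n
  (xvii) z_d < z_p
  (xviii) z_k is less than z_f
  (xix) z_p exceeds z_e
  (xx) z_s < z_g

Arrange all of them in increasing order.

Each adjacent pair is fixed by a given relation: z_d < z_r; z_r < z_j; z_j < z_s; z_s < z_g; z_g < z_a; z_a < z_c; z_c < z_e; z_e < z_p; z_p < z_k; z_k < z_f; z_f < z_n. Chaining them end to end gives the full order.

z_d < z_r < z_j < z_s < z_g < z_a < z_c < z_e < z_p < z_k < z_f < z_n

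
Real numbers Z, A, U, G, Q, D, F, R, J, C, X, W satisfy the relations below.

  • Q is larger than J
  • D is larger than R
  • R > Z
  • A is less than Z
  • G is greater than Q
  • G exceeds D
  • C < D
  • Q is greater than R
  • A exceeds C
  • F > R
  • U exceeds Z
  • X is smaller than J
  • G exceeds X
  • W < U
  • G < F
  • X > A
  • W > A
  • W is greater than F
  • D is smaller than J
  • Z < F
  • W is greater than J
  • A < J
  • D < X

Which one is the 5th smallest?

D

Piecing the relations together gives one ordering: C < A < Z < R < D < X < J < Q < G < F < W < U.
Counting 5 from the smallest end gives D.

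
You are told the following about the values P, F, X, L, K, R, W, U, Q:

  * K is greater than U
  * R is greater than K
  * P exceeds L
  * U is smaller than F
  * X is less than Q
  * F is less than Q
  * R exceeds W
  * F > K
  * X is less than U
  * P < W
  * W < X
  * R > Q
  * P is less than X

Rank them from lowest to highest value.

The consecutive links are each given: L < P; P < W; W < X; X < U; U < K; K < F; F < Q; Q < R.

L < P < W < X < U < K < F < Q < R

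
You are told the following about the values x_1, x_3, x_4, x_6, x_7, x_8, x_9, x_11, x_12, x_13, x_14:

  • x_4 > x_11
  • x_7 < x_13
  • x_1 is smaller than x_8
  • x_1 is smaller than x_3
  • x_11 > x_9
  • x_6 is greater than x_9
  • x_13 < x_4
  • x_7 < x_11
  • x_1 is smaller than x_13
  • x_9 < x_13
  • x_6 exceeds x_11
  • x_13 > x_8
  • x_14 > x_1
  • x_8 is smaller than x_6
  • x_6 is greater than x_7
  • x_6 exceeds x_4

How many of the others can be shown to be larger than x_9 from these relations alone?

Directly above x_9: x_11, x_13, x_6.
One step further: x_4 (4 so far).
Nothing else is reachable above x_9; 4 in all.

4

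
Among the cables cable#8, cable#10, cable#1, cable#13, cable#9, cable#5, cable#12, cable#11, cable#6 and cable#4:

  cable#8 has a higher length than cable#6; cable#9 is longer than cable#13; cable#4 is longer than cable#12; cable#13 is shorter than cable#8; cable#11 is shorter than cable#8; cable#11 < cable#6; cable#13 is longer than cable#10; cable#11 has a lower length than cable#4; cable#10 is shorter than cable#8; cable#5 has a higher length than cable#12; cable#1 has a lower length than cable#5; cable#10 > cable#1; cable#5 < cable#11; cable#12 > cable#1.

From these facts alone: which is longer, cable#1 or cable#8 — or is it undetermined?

cable#1 < cable#12 and cable#12 < cable#5 give cable#1 < cable#5.
Then cable#5 < cable#11 extends the chain to cable#11.
With cable#11 < cable#6: cable#1 < cable#12 < cable#5 < cable#11 < cable#6.
With cable#6 < cable#8: cable#1 < cable#12 < cable#5 < cable#11 < cable#6 < cable#8.
So cable#8 is longer.

cable#8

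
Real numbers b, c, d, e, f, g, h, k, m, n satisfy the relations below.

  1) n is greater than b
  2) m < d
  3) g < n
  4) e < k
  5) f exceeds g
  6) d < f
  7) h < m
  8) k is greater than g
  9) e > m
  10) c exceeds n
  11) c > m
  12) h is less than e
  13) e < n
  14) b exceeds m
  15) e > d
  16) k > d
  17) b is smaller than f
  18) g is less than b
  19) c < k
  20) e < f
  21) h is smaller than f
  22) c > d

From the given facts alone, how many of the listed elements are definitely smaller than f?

6

From f the given relations immediately reach h, g, d, e, b.
From those, m — 6 in total.
Nothing else is reachable below f; 6 in all.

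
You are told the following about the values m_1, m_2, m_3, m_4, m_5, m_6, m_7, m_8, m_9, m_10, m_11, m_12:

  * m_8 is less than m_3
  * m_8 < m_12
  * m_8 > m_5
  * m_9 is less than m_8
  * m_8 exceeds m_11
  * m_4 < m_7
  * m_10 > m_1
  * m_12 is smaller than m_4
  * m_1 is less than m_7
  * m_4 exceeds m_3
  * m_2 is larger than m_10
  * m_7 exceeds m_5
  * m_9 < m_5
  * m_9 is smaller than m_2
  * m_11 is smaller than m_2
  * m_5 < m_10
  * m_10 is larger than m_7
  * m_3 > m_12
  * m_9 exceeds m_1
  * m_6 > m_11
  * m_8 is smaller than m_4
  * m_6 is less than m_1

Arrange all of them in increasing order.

m_11 < m_6 < m_1 < m_9 < m_5 < m_8 < m_12 < m_3 < m_4 < m_7 < m_10 < m_2

The consecutive links are each given: m_11 < m_6; m_6 < m_1; m_1 < m_9; m_9 < m_5; m_5 < m_8; m_8 < m_12; m_12 < m_3; m_3 < m_4; m_4 < m_7; m_7 < m_10; m_10 < m_2.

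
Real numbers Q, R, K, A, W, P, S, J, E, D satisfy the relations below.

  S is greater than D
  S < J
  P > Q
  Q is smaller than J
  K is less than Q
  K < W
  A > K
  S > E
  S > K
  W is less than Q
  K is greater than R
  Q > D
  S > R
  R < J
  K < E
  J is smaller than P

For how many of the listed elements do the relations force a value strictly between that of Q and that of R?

2

Chaining upward from R reaches: K, E, S, W, A, J, P.
Chaining downward from Q reaches: D, K, W.
Strictly between R and Q are those in both lists: K, W — 2 elements.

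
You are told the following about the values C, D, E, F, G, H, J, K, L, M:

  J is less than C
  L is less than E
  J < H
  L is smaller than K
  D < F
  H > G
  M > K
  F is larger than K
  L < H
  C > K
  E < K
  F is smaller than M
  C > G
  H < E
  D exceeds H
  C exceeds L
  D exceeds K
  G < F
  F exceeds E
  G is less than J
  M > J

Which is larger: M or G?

G < J < H < E < K < D < F < M, by transitivity through J, H, E, K, D, F.
So G < M; M is the larger of the two.

M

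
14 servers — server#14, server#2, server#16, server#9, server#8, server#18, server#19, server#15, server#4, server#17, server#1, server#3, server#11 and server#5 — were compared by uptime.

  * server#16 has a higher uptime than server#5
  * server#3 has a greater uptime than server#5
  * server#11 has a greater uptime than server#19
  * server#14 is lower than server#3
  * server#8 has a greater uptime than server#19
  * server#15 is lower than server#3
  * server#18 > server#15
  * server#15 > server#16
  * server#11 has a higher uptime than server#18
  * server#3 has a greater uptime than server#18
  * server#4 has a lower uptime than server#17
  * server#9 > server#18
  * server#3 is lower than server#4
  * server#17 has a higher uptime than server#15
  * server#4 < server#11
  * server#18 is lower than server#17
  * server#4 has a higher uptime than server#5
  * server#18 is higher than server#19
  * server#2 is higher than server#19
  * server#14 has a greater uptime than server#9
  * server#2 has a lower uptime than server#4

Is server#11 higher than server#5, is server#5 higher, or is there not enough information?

server#5 < server#16 and server#16 < server#15 give server#5 < server#15.
With server#15 < server#18: server#5 < server#16 < server#15 < server#18.
Then server#18 < server#9 extends the chain to server#9.
Then server#9 < server#14 extends the chain to server#14.
With server#14 < server#3: server#5 < server#16 < server#15 < server#18 < server#9 < server#14 < server#3.
Then server#3 < server#4 extends the chain to server#4.
Then server#4 < server#11 extends the chain to server#11.
So server#11 is higher.

server#11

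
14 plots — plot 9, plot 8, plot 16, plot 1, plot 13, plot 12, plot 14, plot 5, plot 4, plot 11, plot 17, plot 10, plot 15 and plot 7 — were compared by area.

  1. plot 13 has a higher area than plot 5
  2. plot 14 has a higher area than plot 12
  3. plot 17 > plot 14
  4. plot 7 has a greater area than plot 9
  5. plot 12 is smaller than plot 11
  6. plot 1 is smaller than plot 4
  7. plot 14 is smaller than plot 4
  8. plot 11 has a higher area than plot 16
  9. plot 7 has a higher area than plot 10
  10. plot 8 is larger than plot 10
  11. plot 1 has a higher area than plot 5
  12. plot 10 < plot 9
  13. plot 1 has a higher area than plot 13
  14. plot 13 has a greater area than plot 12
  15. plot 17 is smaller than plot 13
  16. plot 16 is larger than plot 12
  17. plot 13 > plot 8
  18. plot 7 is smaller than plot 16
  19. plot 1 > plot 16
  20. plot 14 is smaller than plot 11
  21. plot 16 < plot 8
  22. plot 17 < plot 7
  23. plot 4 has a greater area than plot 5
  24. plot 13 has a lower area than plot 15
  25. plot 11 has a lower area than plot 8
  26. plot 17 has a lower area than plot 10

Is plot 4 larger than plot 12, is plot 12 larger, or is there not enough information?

plot 4

Link the given pairs in sequence: plot 12 < plot 14; plot 14 < plot 17; plot 17 < plot 10; plot 10 < plot 9; plot 9 < plot 7; plot 7 < plot 16; plot 16 < plot 11; plot 11 < plot 8; plot 8 < plot 13; plot 13 < plot 1; plot 1 < plot 4.
Together: plot 12 < plot 14 < plot 17 < plot 10 < plot 9 < plot 7 < plot 16 < plot 11 < plot 8 < plot 13 < plot 1 < plot 4.
So plot 4 is larger.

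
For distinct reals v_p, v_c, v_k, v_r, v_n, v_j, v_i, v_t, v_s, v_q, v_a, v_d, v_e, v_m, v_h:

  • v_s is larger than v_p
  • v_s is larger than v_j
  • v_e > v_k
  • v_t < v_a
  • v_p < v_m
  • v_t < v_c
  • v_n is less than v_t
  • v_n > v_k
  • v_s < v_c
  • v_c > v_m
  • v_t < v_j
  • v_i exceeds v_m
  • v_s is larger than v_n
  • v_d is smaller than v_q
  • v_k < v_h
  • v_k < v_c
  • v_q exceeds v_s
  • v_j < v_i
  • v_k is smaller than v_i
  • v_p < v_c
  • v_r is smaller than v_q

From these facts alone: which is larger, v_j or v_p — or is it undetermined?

Following every chain through v_p: above v_p we get v_m, v_s, v_c, v_q, v_i.
v_j is not reached, and no chain runs the other way from v_j to v_p.
So the given relations leave the order of v_p and v_j undetermined.

undetermined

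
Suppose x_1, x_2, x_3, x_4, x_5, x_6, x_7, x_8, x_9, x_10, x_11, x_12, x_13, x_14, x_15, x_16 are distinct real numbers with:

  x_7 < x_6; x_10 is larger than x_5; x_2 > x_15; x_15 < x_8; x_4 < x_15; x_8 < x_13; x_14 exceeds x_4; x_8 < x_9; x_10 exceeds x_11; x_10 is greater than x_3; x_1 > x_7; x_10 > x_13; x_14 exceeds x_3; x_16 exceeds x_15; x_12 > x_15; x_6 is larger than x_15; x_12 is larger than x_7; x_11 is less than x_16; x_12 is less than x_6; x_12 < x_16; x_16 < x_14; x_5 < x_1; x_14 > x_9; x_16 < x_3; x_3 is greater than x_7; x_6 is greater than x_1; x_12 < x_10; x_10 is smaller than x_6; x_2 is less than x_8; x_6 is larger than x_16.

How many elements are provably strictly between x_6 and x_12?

Chaining upward from x_12 reaches: x_16, x_3, x_10, x_14.
Chaining downward from x_6 reaches: x_4, x_15, x_11, x_2, x_7, x_8, x_16, x_13, x_3, x_5, x_1, x_10.
Strictly between x_12 and x_6 are those in both lists: x_16, x_3, x_10 — 3 elements.

3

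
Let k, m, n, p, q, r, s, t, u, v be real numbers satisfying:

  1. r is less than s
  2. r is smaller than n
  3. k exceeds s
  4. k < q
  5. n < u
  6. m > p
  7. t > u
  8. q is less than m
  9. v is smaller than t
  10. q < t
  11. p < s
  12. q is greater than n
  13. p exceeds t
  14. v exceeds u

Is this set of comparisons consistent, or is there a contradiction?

We have q < t stated directly, yet also t < p < s < k < q by chaining the others — so t < q. Contradiction.

inconsistent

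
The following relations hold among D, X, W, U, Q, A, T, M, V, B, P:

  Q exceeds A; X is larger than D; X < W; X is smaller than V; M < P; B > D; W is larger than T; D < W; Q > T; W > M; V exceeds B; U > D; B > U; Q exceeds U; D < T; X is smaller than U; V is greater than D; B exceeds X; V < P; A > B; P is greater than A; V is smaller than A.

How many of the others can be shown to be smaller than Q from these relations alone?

7

The elements the relations force below Q are D, X, U, T, B, V, A — no chain reaches any other.
That is 7.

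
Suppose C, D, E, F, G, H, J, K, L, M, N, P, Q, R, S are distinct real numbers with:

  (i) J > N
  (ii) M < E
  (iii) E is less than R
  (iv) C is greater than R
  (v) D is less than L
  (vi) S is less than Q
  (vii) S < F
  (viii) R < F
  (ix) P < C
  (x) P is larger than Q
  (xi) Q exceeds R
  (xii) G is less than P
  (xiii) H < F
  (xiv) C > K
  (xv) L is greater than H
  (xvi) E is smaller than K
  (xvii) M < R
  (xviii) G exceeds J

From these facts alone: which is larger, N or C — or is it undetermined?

N < J and J < G give N < G.
With G < P: N < J < G < P.
With P < C: N < J < G < P < C.
So C is larger.

C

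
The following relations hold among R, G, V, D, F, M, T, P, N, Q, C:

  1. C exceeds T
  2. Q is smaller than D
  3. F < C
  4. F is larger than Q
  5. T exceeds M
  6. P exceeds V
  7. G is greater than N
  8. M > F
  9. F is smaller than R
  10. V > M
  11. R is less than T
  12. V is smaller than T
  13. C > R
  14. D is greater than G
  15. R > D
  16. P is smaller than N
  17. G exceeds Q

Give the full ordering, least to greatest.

Each adjacent pair is fixed by a given relation: Q < F; F < M; M < V; V < P; P < N; N < G; G < D; D < R; R < T; T < C. Chaining them end to end gives the full order.

Q < F < M < V < P < N < G < D < R < T < C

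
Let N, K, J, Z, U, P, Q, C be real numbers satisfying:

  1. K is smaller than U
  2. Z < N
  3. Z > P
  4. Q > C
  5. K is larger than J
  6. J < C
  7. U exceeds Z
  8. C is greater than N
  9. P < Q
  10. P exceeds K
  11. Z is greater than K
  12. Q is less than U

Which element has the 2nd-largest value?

The consecutive relations fix a unique order: J < K < P < Z < N < C < Q < U.
Counting 2 from the largest end gives Q.

Q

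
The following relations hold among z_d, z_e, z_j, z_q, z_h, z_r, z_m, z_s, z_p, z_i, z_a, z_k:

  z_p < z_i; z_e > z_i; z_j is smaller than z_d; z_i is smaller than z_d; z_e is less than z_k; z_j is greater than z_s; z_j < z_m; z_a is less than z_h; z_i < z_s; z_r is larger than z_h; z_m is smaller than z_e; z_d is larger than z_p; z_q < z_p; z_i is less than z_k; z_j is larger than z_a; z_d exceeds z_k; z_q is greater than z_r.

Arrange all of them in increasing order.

Nothing is placed below z_a, so it is least; from there z_a < z_h; z_h < z_r; z_r < z_q; z_q < z_p; z_p < z_i; z_i < z_s; z_s < z_j; z_j < z_m; z_m < z_e; z_e < z_k; z_k < z_d, each given directly.

z_a < z_h < z_r < z_q < z_p < z_i < z_s < z_j < z_m < z_e < z_k < z_d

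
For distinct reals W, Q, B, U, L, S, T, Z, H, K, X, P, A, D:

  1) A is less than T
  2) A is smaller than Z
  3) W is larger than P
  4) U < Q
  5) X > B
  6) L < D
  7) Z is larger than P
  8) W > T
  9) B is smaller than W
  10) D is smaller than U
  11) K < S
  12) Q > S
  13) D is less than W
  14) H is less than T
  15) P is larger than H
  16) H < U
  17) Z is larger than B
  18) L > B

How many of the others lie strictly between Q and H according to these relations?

1

The relations place H below Q. An element lies strictly between them when it is forced above H and also forced below Q.
Above H: {P, U, T, W, Z}. Below Q: {B, K, L, D, U, S}.
Intersection: {U} — 1.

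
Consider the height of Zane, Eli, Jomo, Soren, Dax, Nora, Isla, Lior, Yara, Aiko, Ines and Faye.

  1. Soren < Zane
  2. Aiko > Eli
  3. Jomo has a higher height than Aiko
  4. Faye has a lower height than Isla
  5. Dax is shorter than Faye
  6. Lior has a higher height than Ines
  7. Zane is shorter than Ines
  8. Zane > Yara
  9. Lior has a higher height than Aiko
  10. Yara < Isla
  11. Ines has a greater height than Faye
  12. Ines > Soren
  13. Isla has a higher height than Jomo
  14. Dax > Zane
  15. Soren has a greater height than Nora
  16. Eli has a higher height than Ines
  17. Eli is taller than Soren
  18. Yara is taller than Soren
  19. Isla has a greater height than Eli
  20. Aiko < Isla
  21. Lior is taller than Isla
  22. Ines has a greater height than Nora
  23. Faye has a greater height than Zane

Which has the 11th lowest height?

Piecing the relations together gives one ordering: Nora < Soren < Yara < Zane < Dax < Faye < Ines < Eli < Aiko < Jomo < Isla < Lior.
Counting 11 from the smallest end gives Isla.

Isla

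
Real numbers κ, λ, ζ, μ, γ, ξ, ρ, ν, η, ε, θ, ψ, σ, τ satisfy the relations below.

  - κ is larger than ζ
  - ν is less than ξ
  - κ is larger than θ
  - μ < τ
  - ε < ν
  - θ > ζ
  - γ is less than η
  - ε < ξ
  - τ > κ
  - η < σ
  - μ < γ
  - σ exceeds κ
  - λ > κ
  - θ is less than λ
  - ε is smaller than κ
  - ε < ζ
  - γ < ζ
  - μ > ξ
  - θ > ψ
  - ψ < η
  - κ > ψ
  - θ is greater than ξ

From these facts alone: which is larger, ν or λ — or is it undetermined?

Link the given pairs in sequence: ν < ξ; ξ < μ; μ < γ; γ < ζ; ζ < θ; θ < κ; κ < λ.
Chaining these gives ν < ξ < μ < γ < ζ < θ < κ < λ.
So λ is larger.

λ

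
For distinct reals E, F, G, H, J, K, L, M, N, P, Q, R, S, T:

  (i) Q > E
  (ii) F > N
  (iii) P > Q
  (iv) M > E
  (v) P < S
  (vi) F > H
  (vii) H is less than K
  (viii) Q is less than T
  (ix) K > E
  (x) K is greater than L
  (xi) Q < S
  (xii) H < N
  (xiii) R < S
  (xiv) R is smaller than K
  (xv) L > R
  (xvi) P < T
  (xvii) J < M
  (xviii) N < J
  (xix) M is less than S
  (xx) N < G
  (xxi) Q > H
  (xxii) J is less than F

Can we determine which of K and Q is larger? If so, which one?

Following every chain through Q: above Q we get P, S, T; below Q we get H, E.
K is not reached, and no chain runs the other way from K to Q.
So the given relations leave the order of Q and K undetermined.

undetermined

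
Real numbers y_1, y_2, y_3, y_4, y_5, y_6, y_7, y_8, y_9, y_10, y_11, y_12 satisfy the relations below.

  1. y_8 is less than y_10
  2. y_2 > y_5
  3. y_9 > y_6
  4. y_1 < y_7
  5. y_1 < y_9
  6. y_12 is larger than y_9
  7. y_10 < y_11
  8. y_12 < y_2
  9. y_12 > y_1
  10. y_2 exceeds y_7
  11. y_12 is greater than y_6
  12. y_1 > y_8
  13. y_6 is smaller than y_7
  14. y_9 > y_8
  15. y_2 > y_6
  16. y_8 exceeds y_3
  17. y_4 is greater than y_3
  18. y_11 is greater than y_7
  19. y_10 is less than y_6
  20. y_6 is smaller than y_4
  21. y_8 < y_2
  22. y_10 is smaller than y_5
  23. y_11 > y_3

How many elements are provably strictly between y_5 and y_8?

Chaining upward from y_8 reaches: y_10, y_1, y_6, y_9, y_7, y_12, y_2, y_11, y_4.
Chaining downward from y_5 reaches: y_3, y_10.
Strictly between y_8 and y_5 are those in both lists: y_10 — 1 element.

1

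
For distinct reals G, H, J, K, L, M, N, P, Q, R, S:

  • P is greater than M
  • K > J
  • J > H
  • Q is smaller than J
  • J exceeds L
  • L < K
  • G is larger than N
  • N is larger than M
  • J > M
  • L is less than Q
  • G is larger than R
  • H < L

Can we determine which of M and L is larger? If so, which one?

Following every chain through L: above L we get Q, J, K; below L we get H.
M is not reached, and no chain runs the other way from M to L.
So the given relations leave the order of L and M undetermined.

undetermined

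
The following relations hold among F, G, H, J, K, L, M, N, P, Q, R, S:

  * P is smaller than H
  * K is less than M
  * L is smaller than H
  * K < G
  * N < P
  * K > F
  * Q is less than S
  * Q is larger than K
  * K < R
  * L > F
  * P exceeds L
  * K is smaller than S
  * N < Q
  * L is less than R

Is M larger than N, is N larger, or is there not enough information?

Following every chain through N: above N we get P, Q, H, S.
M is not reached, and no chain runs the other way from M to N.
So the given relations leave the order of N and M undetermined.

undetermined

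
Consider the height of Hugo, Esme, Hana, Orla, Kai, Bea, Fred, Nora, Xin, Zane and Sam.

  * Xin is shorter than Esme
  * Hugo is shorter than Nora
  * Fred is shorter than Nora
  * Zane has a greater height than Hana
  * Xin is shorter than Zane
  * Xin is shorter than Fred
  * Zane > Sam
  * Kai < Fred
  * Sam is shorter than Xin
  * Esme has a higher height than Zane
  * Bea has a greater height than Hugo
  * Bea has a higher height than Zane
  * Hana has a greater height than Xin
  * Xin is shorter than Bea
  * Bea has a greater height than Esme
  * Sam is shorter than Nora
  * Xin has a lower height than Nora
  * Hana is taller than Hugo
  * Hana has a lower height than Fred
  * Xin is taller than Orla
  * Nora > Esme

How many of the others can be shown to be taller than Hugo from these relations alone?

From Hugo the given relations immediately reach Hana, Bea, Nora.
From those, Fred, Zane — 5 in total.
From those, Esme — 6 in total.
Nothing else is reachable above Hugo; 6 in all.

6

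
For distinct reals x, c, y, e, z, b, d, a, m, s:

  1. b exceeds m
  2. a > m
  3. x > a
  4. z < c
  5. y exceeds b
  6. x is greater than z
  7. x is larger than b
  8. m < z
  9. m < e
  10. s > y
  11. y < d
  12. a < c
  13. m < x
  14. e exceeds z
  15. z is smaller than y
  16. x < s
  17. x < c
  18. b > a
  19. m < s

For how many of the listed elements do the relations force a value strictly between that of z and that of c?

1

Chaining upward from z reaches: e, x, y, s, d.
Chaining downward from c reaches: m, a, b, x.
Strictly between z and c are those in both lists: x — 1 element.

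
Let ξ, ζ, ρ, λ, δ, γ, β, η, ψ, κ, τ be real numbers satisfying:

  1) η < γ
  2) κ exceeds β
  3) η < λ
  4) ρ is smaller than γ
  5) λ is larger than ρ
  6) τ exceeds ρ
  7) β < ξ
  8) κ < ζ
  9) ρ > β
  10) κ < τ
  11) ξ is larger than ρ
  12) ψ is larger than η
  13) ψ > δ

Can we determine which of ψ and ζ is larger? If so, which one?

Following every chain through ζ: below ζ we get β, κ.
ψ is not reached, and no chain runs the other way from ψ to ζ.
So the given relations leave the order of ζ and ψ undetermined.

undetermined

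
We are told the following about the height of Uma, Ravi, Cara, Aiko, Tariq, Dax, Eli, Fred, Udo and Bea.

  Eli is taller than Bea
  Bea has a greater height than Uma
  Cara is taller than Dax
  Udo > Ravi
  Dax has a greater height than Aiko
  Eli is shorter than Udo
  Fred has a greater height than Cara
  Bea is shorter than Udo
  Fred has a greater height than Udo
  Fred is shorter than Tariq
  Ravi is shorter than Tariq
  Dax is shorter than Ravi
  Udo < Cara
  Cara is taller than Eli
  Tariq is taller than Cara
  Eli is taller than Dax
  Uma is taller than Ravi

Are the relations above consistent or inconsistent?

The single ordering Aiko < Dax < Ravi < Uma < Bea < Eli < Udo < Cara < Fred < Tariq satisfies every listed relation, so no contradiction arises.

consistent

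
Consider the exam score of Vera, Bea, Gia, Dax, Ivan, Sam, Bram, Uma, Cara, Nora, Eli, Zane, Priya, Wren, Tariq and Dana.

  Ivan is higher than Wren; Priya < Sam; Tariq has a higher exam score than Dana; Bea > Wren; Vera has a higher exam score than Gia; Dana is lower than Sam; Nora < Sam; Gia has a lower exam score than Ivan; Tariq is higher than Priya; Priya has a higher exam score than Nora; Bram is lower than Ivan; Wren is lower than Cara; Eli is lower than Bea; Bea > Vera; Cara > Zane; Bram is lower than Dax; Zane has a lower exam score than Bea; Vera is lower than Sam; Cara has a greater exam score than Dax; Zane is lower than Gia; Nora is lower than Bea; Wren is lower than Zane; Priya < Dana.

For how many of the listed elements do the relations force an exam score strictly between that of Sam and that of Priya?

The relations place Priya below Sam. An element lies strictly between them when it is forced above Priya and also forced below Sam.
Above Priya: {Dana, Tariq}. Below Sam: {Wren, Nora, Zane, Dana, Gia, Vera}.
Intersection: {Dana} — 1.

1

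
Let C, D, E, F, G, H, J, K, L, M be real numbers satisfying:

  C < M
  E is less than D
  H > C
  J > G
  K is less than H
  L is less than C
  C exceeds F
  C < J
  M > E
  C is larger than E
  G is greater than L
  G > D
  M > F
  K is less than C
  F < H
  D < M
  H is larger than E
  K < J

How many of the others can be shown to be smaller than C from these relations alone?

4

The elements the relations force below C are E, F, L, K — no chain reaches any other.
That is 4.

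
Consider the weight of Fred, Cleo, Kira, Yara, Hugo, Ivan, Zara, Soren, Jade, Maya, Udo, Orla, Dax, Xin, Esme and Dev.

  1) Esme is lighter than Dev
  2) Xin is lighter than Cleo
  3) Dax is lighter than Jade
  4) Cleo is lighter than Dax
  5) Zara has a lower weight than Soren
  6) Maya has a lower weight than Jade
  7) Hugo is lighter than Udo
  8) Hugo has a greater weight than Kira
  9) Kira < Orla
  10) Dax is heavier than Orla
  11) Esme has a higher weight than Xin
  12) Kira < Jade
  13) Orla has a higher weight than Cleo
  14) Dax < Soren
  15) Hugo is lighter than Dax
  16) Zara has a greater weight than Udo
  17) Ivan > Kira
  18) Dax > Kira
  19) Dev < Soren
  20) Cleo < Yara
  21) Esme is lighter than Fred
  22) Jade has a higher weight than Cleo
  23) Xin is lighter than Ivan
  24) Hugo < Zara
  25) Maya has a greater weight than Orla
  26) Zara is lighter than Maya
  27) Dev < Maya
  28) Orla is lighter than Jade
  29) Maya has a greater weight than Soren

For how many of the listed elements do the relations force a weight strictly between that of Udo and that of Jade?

3

The relations place Udo below Jade. An element lies strictly between them when it is forced above Udo and also forced below Jade.
Above Udo: {Zara, Soren, Maya}. Below Jade: {Kira, Xin, Hugo, Cleo, Esme, Zara, Orla, Dev, Dax, Soren, Maya}.
Intersection: {Zara, Soren, Maya} — 3.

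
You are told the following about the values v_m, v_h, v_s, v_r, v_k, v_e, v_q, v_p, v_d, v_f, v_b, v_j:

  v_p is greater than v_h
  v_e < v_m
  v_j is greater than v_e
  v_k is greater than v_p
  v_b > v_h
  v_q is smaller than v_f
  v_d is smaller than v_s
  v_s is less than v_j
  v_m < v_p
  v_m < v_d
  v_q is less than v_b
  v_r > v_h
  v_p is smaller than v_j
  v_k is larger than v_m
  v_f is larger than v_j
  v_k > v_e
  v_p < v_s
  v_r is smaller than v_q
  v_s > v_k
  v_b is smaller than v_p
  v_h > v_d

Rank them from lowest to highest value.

Each adjacent pair is fixed by a given relation: v_e < v_m; v_m < v_d; v_d < v_h; v_h < v_r; v_r < v_q; v_q < v_b; v_b < v_p; v_p < v_k; v_k < v_s; v_s < v_j; v_j < v_f. Chaining them end to end gives the full order.

v_e < v_m < v_d < v_h < v_r < v_q < v_b < v_p < v_k < v_s < v_j < v_f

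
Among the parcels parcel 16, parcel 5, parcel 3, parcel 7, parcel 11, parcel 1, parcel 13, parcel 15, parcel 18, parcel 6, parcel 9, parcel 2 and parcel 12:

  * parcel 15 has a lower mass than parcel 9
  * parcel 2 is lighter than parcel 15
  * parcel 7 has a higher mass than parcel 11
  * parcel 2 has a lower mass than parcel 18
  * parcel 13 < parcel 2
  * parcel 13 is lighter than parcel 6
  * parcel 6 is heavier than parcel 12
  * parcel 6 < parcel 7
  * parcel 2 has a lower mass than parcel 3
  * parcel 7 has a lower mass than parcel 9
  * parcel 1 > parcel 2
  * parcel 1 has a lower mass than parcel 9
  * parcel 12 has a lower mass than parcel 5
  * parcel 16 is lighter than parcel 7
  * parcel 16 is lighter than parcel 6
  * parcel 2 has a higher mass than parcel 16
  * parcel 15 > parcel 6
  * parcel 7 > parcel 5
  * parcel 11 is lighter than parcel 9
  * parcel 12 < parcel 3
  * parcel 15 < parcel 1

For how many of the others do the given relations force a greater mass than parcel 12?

7

The elements the relations force above parcel 12 are parcel 5, parcel 6, parcel 15, parcel 3, parcel 7, parcel 1, parcel 9 — no chain reaches any other.
That is 7.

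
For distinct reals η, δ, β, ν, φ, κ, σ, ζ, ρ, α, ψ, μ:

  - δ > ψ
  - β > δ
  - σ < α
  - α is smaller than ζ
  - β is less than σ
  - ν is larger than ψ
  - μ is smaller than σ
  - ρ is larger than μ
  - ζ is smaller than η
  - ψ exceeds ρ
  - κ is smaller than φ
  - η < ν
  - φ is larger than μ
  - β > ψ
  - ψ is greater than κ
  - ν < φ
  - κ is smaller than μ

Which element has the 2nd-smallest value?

μ

The consecutive relations fix a unique order: κ < μ < ρ < ψ < δ < β < σ < α < ζ < η < ν < φ.
Counting 2 from the smallest end gives μ.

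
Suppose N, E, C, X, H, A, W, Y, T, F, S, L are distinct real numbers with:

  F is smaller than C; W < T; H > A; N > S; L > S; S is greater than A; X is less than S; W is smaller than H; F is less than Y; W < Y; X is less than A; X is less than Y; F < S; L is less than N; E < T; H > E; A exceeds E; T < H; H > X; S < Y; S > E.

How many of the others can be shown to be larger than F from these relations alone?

5

Directly above F: S, C, Y.
One step further: L, N (5 so far).
Nothing else is reachable above F; 5 in all.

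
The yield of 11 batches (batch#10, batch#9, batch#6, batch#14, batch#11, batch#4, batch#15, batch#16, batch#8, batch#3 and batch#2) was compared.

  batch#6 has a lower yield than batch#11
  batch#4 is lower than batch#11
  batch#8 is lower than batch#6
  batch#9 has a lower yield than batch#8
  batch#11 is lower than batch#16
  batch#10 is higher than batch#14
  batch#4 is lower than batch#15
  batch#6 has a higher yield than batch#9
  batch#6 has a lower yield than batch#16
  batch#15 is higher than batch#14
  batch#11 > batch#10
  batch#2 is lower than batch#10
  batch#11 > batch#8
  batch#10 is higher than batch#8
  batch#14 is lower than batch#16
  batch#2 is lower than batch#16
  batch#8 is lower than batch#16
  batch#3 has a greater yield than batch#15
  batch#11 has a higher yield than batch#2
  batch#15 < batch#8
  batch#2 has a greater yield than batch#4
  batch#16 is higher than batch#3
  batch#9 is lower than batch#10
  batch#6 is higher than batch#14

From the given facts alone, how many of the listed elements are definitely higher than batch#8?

4

Directly above batch#8: batch#6, batch#10, batch#11, batch#16.
Nothing else is reachable above batch#8; 4 in all.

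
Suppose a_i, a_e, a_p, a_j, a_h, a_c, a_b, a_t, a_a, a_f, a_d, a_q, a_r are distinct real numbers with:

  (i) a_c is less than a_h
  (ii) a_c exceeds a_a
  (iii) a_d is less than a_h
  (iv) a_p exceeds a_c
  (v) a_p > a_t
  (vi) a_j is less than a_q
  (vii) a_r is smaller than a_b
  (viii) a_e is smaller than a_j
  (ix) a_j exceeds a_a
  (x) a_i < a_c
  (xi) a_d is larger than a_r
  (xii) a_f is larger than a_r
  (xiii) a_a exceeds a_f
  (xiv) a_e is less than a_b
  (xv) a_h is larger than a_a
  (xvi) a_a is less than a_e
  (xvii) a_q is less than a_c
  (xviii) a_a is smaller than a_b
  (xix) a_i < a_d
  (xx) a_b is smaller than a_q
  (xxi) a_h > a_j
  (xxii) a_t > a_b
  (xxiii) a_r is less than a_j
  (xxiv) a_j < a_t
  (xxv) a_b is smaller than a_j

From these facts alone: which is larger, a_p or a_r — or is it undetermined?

Link the given pairs in sequence: a_r < a_f; a_f < a_a; a_a < a_e; a_e < a_b; a_b < a_j; a_j < a_t; a_t < a_p.
Chaining these gives a_r < a_f < a_a < a_e < a_b < a_j < a_t < a_p.
So a_p is larger.

a_p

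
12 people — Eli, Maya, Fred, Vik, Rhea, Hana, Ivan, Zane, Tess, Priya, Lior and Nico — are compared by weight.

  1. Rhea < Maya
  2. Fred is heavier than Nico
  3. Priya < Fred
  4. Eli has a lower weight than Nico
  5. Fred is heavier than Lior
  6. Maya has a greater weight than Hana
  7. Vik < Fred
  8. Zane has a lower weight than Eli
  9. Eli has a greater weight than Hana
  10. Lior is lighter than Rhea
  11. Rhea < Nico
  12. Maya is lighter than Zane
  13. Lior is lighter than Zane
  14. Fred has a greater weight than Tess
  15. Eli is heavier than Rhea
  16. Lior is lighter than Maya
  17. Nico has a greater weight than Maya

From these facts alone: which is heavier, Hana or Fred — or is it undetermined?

Hana < Maya and Maya < Zane give Hana < Zane.
With Zane < Eli: Hana < Maya < Zane < Eli.
Then Eli < Nico extends the chain to Nico.
With Nico < Fred: Hana < Maya < Zane < Eli < Nico < Fred.
So Fred is heavier.

Fred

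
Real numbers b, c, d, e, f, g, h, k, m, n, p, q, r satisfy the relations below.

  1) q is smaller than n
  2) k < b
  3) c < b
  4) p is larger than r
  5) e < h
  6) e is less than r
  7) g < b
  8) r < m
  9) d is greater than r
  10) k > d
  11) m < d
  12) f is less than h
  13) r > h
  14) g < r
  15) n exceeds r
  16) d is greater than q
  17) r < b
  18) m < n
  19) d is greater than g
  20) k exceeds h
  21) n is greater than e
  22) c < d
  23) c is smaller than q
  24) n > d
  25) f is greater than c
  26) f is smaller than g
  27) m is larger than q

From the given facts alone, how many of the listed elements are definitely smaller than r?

5

Directly below r: e, h, g.
One step further: f (4 so far).
One step further: c (5 so far).
No other element is forced below r by the given relations, so the count is 5.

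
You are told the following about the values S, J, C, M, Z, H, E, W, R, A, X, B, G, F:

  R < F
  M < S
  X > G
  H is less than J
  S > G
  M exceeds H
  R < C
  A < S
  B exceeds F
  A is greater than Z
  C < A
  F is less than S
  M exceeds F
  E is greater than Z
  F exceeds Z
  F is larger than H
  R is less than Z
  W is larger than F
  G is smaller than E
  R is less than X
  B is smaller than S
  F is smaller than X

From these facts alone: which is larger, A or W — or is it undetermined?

Following every chain through W: below W we get H, R, Z, F.
A is not reached, and no chain runs the other way from A to W.
So the given relations leave the order of W and A undetermined.

undetermined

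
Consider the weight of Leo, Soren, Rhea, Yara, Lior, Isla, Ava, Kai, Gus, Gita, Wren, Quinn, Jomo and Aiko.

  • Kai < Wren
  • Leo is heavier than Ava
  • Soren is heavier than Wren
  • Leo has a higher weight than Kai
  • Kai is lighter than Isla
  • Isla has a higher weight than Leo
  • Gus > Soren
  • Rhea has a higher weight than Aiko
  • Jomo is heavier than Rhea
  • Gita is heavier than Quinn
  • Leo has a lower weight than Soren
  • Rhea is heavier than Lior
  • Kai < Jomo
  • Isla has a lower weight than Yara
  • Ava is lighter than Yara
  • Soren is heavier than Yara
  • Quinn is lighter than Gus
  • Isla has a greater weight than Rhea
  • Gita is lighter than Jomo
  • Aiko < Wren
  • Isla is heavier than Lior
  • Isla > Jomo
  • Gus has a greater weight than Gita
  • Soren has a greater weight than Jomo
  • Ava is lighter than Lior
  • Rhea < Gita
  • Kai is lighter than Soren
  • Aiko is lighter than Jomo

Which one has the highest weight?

Chaining downward from Gus: directly below it, Quinn, Gita, Soren; then Kai, Wren, Rhea, Leo, Jomo, Yara; then Aiko, Ava, Lior, Isla.
That covers every other element, and nothing is given above Gus, so Gus is the highest weight.

Gus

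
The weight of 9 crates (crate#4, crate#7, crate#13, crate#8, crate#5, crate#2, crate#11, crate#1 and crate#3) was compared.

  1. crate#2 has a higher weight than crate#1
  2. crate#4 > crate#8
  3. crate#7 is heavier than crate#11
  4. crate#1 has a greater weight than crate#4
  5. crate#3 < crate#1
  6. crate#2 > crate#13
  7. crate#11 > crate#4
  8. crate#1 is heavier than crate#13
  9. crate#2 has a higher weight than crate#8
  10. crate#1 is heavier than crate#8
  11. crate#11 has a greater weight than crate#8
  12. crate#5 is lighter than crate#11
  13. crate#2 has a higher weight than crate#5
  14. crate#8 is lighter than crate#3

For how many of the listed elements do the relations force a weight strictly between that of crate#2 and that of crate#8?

3

Chaining upward from crate#8 reaches: crate#4, crate#3, crate#11, crate#1, crate#7.
Chaining downward from crate#2 reaches: crate#5, crate#4, crate#13, crate#3, crate#1.
Strictly between crate#8 and crate#2 are those in both lists: crate#4, crate#3, crate#1 — 3 elements.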